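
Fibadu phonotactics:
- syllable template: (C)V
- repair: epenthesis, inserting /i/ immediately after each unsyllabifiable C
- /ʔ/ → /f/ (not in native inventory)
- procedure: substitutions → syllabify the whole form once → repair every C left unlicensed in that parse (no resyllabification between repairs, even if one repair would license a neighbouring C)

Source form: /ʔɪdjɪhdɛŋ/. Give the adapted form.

fɪdijɪhidɛŋi

Substitution: /ʔ/ → /f/, giving /fɪdjɪhdɛŋ/.
The consonants /d/, /h/, /ŋ/ cannot be parsed into a legal (C)V syllable (no codas are permitted; onsets are limited to one consonant).
Inserting the epenthetic vowel yields /d/ → /di/, /h/ → /hi/, /ŋ/ → /ŋi/.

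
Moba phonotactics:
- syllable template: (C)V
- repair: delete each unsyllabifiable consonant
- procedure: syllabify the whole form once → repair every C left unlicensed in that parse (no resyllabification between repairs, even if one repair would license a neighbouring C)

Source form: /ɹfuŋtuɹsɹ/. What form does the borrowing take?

futu

The consonants /ɹ/, /ŋ/, /ɹ/, /s/, /ɹ/ cannot be parsed into a legal (C)V syllable (no codas are permitted; onsets are limited to one consonant).
Deletion applies to /ɹ/, /ŋ/, /ɹ/, /s/, /ɹ/.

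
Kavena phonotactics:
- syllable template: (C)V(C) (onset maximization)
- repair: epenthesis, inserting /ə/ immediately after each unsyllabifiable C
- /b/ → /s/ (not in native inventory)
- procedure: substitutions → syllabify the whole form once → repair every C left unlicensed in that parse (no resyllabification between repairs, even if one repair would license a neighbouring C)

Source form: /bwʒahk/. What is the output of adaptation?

səwəʒahkə

Substitution: /b/ → /s/, giving /swʒahk/.
The consonants /s/, /w/, /k/ cannot be parsed into a legal (C)V(C) syllable (at most one coda consonant is licensed; onsets are limited to one consonant).
Inserting the epenthetic vowel yields /s/ → /sə/, /w/ → /wə/, /k/ → /kə/.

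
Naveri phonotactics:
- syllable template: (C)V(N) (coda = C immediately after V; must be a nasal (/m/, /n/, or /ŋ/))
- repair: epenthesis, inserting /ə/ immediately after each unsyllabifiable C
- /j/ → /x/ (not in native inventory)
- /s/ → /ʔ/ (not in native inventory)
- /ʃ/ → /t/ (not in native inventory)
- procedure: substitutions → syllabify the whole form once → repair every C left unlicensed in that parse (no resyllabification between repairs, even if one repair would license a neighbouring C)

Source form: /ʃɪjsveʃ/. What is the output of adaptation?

tɪxəʔəvetə

Substitution: /ʃ/ → /t/, /j/ → /x/, /s/ → /ʔ/, giving /tɪxʔvet/.
Under (C)V(N), the unsyllabifiable consonants are /x/, /ʔ/, /t/ (only a nasal (/m/, /n/, or /ŋ/) is licensed in coda position; onsets are limited to one consonant).
Epenthesis after each stranded consonant: /x/ → /xə/, /ʔ/ → /ʔə/, /t/ → /tə/.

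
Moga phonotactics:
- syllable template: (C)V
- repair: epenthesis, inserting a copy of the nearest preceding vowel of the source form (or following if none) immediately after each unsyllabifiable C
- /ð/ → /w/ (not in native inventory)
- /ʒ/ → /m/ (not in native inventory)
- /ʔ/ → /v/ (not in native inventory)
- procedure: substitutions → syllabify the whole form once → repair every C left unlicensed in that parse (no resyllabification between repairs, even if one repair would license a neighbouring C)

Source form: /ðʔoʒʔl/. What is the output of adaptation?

wovomovolo

Substitution: /ð/ → /w/, /ʔ/ → /v/, /ʒ/ → /m/, giving /wvomvl/.
Under (C)V, the unsyllabifiable consonants are /w/, /m/, /v/, /l/ (no codas are permitted; onsets are limited to one consonant).
Epenthesis after each stranded consonant: /w/ → /wo/, /m/ → /mo/, /v/ → /vo/, /l/ → /lo/.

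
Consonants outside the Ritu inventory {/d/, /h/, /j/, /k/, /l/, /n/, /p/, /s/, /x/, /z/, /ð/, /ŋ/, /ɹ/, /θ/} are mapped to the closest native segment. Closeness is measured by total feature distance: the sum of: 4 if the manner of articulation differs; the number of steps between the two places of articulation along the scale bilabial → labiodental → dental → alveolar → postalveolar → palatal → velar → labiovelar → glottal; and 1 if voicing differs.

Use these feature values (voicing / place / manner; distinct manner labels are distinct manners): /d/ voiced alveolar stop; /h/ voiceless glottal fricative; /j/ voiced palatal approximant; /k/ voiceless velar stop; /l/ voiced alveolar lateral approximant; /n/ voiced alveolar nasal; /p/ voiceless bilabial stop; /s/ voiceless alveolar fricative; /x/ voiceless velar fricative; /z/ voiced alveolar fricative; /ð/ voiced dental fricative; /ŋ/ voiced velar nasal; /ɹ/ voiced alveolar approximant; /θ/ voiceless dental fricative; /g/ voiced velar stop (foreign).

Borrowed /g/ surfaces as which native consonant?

/k/ is closest: same manner (stop), place distance 0 (velar→velar), voicing differs (+1); total 1. Next closest is /d/ at distance 3.

k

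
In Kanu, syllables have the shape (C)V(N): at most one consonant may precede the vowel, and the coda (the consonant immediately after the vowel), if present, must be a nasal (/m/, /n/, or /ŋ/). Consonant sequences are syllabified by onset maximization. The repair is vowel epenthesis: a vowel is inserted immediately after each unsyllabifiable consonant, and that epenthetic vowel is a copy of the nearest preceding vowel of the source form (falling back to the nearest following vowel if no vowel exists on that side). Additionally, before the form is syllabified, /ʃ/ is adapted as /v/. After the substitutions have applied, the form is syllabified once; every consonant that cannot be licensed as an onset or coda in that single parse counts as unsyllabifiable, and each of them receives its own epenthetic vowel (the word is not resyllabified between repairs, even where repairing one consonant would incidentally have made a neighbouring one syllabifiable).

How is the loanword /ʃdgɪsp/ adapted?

Substitution: /ʃ/ → /v/, giving /vdgɪsp/.
Syllabifying with onset maximization leaves /v/, /d/, /s/, /p/ stranded (only a nasal (/m/, /n/, or /ŋ/) is licensed in coda position; onsets are limited to one consonant).
Inserting the epenthetic vowel yields /v/ → /vɪ/, /d/ → /dɪ/, /s/ → /sɪ/, /p/ → /pɪ/.

vɪdɪgɪsɪpɪ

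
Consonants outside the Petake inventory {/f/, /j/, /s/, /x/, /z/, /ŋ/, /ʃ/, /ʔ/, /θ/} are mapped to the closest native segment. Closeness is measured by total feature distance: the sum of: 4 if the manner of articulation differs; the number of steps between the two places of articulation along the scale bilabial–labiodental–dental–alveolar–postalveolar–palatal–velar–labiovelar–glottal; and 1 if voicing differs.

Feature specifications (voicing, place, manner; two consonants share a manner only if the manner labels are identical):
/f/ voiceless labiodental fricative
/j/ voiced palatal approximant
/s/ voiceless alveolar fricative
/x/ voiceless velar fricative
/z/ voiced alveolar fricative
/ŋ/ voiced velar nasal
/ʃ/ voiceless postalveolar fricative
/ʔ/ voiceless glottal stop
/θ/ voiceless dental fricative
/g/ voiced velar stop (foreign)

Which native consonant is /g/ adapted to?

/ʔ/ is closest: same manner (stop), place distance 2 (velar→glottal), voicing differs (+1); total 3. Next closest is /ŋ/ at distance 4.

ʔ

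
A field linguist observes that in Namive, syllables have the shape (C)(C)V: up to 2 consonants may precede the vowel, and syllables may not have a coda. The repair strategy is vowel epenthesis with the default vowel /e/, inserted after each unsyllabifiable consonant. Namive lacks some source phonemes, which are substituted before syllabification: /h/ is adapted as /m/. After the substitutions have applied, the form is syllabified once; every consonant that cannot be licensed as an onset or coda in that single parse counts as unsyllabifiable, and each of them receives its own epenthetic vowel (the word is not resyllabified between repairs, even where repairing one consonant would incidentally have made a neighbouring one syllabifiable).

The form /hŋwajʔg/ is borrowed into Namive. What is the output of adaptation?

Substitution: /h/ → /m/, giving /mŋwajʔg/.
The consonants /m/, /j/, /ʔ/, /g/ cannot be parsed into a legal (C)(C)V syllable (no codas are permitted; onsets may contain at most 2 consonants).
Inserting the epenthetic vowel yields /m/ → /me/, /j/ → /je/, /ʔ/ → /ʔe/, /g/ → /ge/.

meŋwajeʔege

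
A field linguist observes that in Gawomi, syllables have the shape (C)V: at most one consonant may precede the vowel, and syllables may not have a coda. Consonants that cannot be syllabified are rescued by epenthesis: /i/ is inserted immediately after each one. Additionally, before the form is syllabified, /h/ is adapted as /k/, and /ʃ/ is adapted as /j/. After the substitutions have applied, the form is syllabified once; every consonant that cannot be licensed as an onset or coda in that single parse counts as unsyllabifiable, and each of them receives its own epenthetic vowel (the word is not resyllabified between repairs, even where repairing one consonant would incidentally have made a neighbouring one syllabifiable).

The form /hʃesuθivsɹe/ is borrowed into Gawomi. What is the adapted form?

Substitution: /h/ → /k/, /ʃ/ → /j/, giving /kjesuθivsɹe/.
Syllabifying with onset maximization leaves /k/, /v/, /s/ stranded (no codas are permitted; onsets are limited to one consonant).
Inserting the epenthetic vowel yields /k/ → /ki/, /v/ → /vi/, /s/ → /si/.

kijesuθivisiɹe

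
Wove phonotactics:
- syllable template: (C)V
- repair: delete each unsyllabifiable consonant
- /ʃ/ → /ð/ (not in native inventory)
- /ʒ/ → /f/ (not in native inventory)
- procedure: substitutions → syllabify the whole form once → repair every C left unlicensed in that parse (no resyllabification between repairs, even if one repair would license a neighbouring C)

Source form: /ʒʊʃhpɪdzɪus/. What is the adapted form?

Substitution: /ʒ/ → /f/, /ʃ/ → /ð/, giving /fʊðhpɪdzɪus/.
Syllabifying with onset maximization leaves /ð/, /h/, /d/, /s/ stranded (no codas are permitted; onsets are limited to one consonant).
Deletion applies to /ð/, /h/, /d/, /s/.

fʊpɪzɪu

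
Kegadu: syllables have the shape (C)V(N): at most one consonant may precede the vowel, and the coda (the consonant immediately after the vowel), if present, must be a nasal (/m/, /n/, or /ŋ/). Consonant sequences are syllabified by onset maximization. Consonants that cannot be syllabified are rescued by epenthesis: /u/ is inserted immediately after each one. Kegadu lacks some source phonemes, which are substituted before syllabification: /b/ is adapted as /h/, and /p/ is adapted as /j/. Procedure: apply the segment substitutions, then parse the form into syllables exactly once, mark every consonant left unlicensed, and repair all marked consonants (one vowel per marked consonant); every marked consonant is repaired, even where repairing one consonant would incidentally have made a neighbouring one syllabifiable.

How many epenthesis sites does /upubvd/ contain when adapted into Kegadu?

3

After substitution the input is /ujuhvd/.
The unsyllabifiable consonants are /h/, /v/, /d/; each receives one epenthetic vowel.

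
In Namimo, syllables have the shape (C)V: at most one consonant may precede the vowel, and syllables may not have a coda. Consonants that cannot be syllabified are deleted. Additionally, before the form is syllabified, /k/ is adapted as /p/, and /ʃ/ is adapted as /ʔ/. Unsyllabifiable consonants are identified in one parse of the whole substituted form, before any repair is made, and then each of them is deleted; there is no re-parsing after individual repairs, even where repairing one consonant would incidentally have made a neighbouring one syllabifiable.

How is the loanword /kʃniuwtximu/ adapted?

niuximu

Substitution: /k/ → /p/, /ʃ/ → /ʔ/, giving /pʔniuwtximu/.
Syllabifying with onset maximization leaves /p/, /ʔ/, /w/, /t/ stranded (no codas are permitted; onsets are limited to one consonant).
Deletion applies to /p/, /ʔ/, /w/, /t/.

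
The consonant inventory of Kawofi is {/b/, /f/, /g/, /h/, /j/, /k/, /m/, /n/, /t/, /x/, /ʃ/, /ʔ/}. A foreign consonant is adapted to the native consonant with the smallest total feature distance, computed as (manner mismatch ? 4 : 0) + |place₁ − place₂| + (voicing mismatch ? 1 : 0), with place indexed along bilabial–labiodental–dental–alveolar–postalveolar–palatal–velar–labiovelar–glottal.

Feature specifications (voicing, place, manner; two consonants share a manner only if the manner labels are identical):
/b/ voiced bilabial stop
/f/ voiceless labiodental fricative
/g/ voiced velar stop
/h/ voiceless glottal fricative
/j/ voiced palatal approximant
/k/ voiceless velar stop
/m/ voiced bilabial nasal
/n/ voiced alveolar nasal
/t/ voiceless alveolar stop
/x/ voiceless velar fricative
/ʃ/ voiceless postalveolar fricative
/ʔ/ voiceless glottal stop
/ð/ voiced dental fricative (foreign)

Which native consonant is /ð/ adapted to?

/f/ is closest: same manner (fricative), place distance 1 (dental→labiodental), voicing differs (+1); total 2. Next closest is /ʃ/ at distance 3.

f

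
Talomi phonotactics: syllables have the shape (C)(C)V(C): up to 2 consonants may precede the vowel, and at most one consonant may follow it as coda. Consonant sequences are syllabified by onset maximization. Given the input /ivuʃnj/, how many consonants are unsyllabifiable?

Syllabifying with onset maximization leaves /n/, /j/ stranded (at most one coda consonant is licensed; onsets may contain at most 2 consonants).

2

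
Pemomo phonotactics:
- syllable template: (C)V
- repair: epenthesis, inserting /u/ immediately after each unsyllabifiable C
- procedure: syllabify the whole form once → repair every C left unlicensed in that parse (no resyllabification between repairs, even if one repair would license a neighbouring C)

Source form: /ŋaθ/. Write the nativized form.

Syllabifying with onset maximization leaves /θ/ stranded (no codas are permitted; onsets are limited to one consonant).
Inserting the epenthetic vowel yields /θ/ → /θu/.

ŋaθu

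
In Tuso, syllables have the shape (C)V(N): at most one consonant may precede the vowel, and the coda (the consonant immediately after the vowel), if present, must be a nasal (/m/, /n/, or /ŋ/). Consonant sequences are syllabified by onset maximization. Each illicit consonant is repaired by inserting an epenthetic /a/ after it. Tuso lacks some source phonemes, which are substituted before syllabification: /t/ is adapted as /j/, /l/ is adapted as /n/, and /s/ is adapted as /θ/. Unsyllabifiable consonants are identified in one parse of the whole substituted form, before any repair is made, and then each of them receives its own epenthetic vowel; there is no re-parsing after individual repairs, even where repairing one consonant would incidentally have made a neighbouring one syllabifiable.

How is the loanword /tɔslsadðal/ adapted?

Substitution: /t/ → /j/, /s/ → /θ/, /l/ → /n/, giving /jɔθnθadðan/.
Under (C)V(N), the unsyllabifiable consonants are /θ/, /n/, /d/ (only a nasal (/m/, /n/, or /ŋ/) is licensed in coda position; onsets are limited to one consonant).
Inserting the epenthetic vowel yields /θ/ → /θa/, /n/ → /na/, /d/ → /da/.

jɔθanaθadaðan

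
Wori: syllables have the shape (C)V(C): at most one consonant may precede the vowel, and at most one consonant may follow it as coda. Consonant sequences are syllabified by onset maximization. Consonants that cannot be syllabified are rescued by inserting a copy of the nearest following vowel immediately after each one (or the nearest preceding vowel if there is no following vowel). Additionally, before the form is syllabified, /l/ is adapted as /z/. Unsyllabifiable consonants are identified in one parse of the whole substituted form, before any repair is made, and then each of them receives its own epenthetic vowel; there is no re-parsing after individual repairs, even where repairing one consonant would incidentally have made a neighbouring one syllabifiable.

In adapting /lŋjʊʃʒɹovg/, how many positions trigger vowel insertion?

4

After substitution the input is /zŋjʊʃʒɹovg/.
The unsyllabifiable consonants are /z/, /ŋ/, /ʒ/, /g/; each receives one epenthetic vowel.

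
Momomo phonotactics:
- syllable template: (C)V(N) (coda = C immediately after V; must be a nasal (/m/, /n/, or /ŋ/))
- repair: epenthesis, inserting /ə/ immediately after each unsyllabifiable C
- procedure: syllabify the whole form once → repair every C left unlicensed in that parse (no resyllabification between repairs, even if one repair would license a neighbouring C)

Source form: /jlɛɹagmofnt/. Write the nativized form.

The consonants /j/, /g/, /f/, /n/, /t/ cannot be parsed into a legal (C)V(N) syllable (only a nasal (/m/, /n/, or /ŋ/) is licensed in coda position; onsets are limited to one consonant).
Inserting the epenthetic vowel yields /j/ → /jə/, /g/ → /gə/, /f/ → /fə/, /n/ → /nə/, /t/ → /tə/.

jəlɛɹagəmofənətə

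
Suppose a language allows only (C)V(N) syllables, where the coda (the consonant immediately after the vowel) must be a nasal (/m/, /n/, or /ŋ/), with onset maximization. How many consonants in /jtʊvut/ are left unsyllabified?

2

Syllabifying with onset maximization leaves /j/, /t/ stranded (only a nasal (/m/, /n/, or /ŋ/) is licensed in coda position; onsets are limited to one consonant).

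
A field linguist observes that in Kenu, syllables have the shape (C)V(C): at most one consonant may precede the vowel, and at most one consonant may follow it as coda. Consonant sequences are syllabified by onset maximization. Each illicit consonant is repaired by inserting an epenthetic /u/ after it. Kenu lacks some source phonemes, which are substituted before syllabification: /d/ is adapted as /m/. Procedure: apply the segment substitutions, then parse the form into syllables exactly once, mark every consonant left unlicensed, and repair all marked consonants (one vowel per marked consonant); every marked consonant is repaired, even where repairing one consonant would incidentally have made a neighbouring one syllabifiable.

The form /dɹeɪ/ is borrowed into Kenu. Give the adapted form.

Substitution: /d/ → /m/, giving /mɹeɪ/.
Under (C)V(C), the unsyllabifiable consonants are /m/ (at most one coda consonant is licensed; onsets are limited to one consonant).
Epenthesis after each stranded consonant: /m/ → /mu/.

muɹeɪ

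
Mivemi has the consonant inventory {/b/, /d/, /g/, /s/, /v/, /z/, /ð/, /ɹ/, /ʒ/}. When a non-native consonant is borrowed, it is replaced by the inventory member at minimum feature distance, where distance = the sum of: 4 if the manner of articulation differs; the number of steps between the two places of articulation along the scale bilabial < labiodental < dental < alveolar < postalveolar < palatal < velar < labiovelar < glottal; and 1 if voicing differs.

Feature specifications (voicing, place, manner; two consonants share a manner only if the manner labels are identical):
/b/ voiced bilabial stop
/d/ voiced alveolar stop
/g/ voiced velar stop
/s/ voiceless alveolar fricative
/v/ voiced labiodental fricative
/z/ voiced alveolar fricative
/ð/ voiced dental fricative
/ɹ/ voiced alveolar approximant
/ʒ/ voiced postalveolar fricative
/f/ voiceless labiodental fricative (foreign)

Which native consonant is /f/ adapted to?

v

/v/ is closest: same manner (fricative), place distance 0 (labiodental→labiodental), voicing differs (+1); total 1. Next closest is /s/ at distance 2.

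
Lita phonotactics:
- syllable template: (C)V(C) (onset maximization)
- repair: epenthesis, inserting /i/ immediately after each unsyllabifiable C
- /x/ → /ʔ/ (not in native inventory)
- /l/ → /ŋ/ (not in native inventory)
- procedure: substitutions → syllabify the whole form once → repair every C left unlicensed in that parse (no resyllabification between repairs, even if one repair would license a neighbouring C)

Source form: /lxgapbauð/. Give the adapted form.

Substitution: /l/ → /ŋ/, /x/ → /ʔ/, giving /ŋʔgapbauð/.
Under (C)V(C), the unsyllabifiable consonants are /ŋ/, /ʔ/ (at most one coda consonant is licensed; onsets are limited to one consonant).
Epenthesis after each stranded consonant: /ŋ/ → /ŋi/, /ʔ/ → /ʔi/.

ŋiʔigapbauð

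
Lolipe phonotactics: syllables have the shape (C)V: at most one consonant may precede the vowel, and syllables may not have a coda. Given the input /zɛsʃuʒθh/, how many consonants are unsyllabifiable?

4

Under (C)V, the unsyllabifiable consonants are /s/, /ʒ/, /θ/, /h/ (no codas are permitted; onsets are limited to one consonant).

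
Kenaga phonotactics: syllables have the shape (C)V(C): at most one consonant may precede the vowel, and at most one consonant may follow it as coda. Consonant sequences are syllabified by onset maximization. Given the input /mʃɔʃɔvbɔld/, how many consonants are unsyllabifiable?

The consonants /m/, /d/ cannot be parsed into a legal (C)V(C) syllable (at most one coda consonant is licensed; onsets are limited to one consonant).

2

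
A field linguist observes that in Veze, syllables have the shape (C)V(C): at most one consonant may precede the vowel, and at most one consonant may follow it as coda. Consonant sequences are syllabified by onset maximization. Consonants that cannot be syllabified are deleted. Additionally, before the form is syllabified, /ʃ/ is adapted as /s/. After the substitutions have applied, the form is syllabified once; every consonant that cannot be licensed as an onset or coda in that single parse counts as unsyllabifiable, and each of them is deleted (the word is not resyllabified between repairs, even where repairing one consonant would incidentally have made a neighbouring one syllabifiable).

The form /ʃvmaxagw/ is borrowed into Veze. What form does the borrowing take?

maxag

Substitution: /ʃ/ → /s/, giving /svmaxagw/.
Under (C)V(C), the unsyllabifiable consonants are /s/, /v/, /w/ (at most one coda consonant is licensed; onsets are limited to one consonant).
Deleting the stranded consonants removes /s/, /v/, /w/.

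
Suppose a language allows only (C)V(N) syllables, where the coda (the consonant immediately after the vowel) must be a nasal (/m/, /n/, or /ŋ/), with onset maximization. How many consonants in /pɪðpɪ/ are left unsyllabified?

Under (C)V(N), the unsyllabifiable consonants are /ð/ (only a nasal (/m/, /n/, or /ŋ/) is licensed in coda position; onsets are limited to one consonant).

1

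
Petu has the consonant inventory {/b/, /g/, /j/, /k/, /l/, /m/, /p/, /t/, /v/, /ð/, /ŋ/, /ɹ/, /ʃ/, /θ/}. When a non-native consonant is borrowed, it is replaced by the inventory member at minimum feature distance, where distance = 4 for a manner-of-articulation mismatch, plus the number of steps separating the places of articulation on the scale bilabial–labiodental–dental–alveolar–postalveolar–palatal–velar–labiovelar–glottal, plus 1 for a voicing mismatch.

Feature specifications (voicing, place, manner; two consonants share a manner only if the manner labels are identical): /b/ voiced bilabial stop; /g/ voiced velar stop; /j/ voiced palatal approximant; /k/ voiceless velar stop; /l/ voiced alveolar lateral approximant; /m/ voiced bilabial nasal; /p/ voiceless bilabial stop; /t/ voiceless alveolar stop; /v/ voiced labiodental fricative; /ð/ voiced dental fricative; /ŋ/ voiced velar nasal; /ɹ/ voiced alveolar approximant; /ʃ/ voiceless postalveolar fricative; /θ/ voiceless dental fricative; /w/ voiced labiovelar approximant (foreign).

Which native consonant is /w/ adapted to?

/j/ is closest: same manner (approximant), place distance 2 (labiovelar→palatal), same voicing; total 2. Next closest is /ɹ/ at distance 4.

j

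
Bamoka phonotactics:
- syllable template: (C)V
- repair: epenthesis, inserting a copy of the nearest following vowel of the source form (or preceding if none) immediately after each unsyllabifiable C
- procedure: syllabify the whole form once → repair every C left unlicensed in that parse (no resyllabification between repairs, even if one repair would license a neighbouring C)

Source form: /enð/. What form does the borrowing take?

Under (C)V, the unsyllabifiable consonants are /n/, /ð/ (no codas are permitted; onsets are limited to one consonant).
Epenthesis after each stranded consonant: /n/ → /ne/, /ð/ → /ðe/.

eneðe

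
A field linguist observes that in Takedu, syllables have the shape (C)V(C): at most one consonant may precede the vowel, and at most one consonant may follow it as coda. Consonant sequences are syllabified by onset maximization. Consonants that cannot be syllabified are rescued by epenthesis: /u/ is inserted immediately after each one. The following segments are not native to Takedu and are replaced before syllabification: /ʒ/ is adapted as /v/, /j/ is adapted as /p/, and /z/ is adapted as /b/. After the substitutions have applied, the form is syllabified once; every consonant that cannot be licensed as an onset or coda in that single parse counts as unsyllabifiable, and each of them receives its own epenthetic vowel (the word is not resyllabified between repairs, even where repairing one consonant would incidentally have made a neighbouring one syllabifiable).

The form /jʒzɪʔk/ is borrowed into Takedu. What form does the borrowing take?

puvubɪʔku

Substitution: /j/ → /p/, /ʒ/ → /v/, /z/ → /b/, giving /pvbɪʔk/.
Syllabifying with onset maximization leaves /p/, /v/, /k/ stranded (at most one coda consonant is licensed; onsets are limited to one consonant).
Each unlicensed consonant becomes the onset of a new syllable: /p/ → /pu/, /v/ → /vu/, /k/ → /ku/.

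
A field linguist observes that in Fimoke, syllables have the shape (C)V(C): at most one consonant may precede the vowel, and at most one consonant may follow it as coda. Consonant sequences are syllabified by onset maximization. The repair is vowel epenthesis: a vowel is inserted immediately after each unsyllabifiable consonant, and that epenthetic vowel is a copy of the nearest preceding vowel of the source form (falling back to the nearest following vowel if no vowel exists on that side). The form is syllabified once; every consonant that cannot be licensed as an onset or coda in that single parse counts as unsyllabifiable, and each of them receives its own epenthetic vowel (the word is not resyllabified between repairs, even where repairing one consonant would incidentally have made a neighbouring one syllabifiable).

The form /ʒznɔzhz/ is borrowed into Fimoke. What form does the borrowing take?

Syllabifying with onset maximization leaves /ʒ/, /z/, /h/, /z/ stranded (at most one coda consonant is licensed; onsets are limited to one consonant).
Inserting the epenthetic vowel yields /ʒ/ → /ʒɔ/, /z/ → /zɔ/, /h/ → /hɔ/, /z/ → /zɔ/.

ʒɔzɔnɔzhɔzɔ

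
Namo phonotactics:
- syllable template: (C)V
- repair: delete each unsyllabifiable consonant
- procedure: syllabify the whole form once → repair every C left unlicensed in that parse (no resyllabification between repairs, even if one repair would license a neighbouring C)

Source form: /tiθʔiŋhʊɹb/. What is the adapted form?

Syllabifying with onset maximization leaves /θ/, /ŋ/, /ɹ/, /b/ stranded (no codas are permitted; onsets are limited to one consonant).
Each unlicensed consonant is deleted: /θ/, /ŋ/, /ɹ/, /b/.

tiʔihʊ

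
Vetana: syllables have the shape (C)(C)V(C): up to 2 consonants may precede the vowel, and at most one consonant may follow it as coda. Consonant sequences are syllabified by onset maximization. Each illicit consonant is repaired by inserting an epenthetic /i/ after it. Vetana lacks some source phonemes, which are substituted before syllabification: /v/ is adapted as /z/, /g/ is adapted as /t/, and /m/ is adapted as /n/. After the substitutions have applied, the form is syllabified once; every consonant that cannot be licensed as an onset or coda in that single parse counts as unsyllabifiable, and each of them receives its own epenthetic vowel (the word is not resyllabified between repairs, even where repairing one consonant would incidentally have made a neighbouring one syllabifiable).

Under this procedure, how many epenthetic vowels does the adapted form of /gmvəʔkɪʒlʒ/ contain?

After substitution the input is /tnzəʔkɪʒlʒ/.
The unsyllabifiable consonants are /t/, /l/, /ʒ/; each receives one epenthetic vowel.

3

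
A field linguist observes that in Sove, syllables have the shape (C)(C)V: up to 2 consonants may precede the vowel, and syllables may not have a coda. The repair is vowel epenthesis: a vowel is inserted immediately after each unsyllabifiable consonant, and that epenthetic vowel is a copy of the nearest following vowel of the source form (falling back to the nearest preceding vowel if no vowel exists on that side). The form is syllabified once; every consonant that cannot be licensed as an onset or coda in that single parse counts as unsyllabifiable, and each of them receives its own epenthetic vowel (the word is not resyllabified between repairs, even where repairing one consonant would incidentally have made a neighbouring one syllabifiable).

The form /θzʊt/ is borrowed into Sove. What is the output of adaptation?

Under (C)(C)V, the unsyllabifiable consonants are /t/ (no codas are permitted; onsets may contain at most 2 consonants).
Inserting the epenthetic vowel yields /t/ → /tʊ/.

θzʊtʊ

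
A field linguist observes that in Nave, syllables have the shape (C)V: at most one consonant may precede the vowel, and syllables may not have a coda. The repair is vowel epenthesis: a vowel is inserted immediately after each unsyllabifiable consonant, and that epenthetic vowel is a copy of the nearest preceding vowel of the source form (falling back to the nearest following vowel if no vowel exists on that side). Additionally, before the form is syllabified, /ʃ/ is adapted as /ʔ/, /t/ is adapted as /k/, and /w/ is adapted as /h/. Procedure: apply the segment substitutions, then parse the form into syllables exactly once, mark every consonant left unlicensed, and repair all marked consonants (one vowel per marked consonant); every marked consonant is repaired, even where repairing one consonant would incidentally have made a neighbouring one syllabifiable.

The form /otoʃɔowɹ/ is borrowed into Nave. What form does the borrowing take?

okoʔɔohoɹo

Substitution: /t/ → /k/, /ʃ/ → /ʔ/, /w/ → /h/, giving /okoʔɔohɹ/.
The consonants /h/, /ɹ/ cannot be parsed into a legal (C)V syllable (no codas are permitted; onsets are limited to one consonant).
Epenthesis after each stranded consonant: /h/ → /ho/, /ɹ/ → /ɹo/.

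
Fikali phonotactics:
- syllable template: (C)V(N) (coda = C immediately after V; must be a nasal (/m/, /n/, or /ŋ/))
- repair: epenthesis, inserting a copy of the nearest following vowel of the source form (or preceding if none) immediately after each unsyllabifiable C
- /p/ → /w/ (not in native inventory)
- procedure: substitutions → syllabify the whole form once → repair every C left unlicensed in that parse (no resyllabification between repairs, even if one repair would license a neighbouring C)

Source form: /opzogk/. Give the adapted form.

Substitution: /p/ → /w/, giving /owzogk/.
Syllabifying with onset maximization leaves /w/, /g/, /k/ stranded (only a nasal (/m/, /n/, or /ŋ/) is licensed in coda position; onsets are limited to one consonant).
Each unlicensed consonant becomes the onset of a new syllable: /w/ → /wo/, /g/ → /go/, /k/ → /ko/.

owozogoko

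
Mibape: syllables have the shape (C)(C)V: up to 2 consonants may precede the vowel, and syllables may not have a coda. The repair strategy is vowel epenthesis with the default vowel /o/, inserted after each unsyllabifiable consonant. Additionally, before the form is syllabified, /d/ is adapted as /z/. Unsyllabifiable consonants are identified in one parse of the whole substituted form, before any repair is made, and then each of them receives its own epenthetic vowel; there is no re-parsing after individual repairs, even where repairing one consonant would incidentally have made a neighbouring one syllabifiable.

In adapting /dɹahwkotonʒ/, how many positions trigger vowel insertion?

3

After substitution the input is /zɹahwkotonʒ/.
The unsyllabifiable consonants are /h/, /n/, /ʒ/; each receives one epenthetic vowel.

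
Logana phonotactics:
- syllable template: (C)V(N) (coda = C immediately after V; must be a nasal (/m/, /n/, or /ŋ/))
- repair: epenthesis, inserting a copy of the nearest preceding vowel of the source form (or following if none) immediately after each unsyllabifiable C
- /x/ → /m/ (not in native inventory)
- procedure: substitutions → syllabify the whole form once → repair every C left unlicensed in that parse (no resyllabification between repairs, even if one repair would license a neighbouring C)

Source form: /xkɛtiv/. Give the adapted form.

Substitution: /x/ → /m/, giving /mkɛtiv/.
The consonants /m/, /v/ cannot be parsed into a legal (C)V(N) syllable (only a nasal (/m/, /n/, or /ŋ/) is licensed in coda position; onsets are limited to one consonant).
Inserting the epenthetic vowel yields /m/ → /mɛ/, /v/ → /vi/.

mɛkɛtivi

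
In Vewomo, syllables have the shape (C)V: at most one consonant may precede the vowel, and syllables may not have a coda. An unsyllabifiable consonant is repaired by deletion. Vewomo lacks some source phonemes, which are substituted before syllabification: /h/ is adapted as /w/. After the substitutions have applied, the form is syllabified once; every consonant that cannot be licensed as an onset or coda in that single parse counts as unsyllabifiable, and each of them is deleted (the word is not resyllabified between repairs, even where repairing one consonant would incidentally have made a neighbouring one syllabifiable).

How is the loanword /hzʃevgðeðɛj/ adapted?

Substitution: /h/ → /w/, giving /wzʃevgðeðɛj/.
Syllabifying with onset maximization leaves /w/, /z/, /v/, /g/, /j/ stranded (no codas are permitted; onsets are limited to one consonant).
Each unlicensed consonant is deleted: /w/, /z/, /v/, /g/, /j/.

ʃeðeðɛ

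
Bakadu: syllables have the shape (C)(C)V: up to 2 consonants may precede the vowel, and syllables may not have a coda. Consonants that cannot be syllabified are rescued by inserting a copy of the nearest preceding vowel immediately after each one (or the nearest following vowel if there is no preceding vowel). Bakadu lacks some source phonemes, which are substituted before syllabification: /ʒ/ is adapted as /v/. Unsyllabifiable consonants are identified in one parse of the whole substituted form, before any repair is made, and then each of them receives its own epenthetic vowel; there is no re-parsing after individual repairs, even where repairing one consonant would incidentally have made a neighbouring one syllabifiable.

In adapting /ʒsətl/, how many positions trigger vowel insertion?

After substitution the input is /vsətl/.
The unsyllabifiable consonants are /t/, /l/; each receives one epenthetic vowel.

2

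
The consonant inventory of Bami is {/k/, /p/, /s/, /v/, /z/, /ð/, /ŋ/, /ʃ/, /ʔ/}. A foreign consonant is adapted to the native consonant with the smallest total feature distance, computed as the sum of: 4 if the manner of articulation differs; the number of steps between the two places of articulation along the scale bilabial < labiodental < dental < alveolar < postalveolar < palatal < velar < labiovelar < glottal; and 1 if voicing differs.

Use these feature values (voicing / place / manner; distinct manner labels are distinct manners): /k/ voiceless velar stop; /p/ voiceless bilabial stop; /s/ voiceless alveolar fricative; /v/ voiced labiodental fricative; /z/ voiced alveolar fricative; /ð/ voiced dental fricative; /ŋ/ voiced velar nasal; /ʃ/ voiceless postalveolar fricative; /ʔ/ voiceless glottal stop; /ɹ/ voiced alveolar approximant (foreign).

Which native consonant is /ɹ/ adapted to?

/z/ is closest: manner differs (approximant→fricative, +4), place distance 0 (alveolar→alveolar), same voicing; total 4. Next closest is /s/ at distance 5.

z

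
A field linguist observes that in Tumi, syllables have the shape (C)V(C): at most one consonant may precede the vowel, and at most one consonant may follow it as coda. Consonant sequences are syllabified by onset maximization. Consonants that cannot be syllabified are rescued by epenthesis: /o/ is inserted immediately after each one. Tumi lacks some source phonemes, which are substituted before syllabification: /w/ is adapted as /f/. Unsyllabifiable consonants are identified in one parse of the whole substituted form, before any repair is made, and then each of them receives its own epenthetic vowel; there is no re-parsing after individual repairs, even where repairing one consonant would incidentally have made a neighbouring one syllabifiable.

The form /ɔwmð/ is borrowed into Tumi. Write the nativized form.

Substitution: /w/ → /f/, giving /ɔfmð/.
Syllabifying with onset maximization leaves /m/, /ð/ stranded (at most one coda consonant is licensed; onsets are limited to one consonant).
Inserting the epenthetic vowel yields /m/ → /mo/, /ð/ → /ðo/.

ɔfmoðo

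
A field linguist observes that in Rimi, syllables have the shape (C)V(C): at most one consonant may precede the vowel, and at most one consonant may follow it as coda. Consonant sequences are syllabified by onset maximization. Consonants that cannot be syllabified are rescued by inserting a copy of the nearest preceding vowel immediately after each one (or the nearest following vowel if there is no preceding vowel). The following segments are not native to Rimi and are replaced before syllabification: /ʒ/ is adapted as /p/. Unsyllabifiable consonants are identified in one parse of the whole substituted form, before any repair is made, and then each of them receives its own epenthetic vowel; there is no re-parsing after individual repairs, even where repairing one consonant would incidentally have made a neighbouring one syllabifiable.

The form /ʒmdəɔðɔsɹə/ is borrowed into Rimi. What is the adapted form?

Substitution: /ʒ/ → /p/, giving /pmdəɔðɔsɹə/.
Under (C)V(C), the unsyllabifiable consonants are /p/, /m/ (at most one coda consonant is licensed; onsets are limited to one consonant).
Each unlicensed consonant becomes the onset of a new syllable: /p/ → /pə/, /m/ → /mə/.

pəmədəɔðɔsɹə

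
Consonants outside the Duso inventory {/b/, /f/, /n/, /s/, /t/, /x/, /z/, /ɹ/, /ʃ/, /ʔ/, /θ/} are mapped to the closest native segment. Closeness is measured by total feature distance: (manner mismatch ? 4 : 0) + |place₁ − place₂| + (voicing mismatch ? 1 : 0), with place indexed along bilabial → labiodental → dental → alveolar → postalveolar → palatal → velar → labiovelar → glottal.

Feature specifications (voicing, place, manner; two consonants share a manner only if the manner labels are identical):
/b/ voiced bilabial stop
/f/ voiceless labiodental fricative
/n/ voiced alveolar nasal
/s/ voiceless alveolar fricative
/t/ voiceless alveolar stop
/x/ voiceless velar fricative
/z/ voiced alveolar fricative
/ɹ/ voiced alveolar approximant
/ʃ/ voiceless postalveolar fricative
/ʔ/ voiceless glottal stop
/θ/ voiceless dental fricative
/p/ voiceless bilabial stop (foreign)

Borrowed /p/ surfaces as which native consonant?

/b/ is closest: same manner (stop), place distance 0 (bilabial→bilabial), voicing differs (+1); total 1. Next closest is /t/ at distance 3.

b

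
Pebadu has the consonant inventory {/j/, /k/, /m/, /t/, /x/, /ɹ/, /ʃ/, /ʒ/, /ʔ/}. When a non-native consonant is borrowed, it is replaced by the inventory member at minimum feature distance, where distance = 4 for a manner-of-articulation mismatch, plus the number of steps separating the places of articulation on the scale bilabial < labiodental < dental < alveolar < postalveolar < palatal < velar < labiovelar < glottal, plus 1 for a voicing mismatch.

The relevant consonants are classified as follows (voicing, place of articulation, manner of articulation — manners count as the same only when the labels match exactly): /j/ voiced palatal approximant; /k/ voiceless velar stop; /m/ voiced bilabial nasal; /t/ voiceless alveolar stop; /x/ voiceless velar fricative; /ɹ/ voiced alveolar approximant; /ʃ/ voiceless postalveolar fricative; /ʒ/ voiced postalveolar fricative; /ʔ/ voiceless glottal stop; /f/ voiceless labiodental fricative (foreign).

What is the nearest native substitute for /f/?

/ʃ/ is closest: same manner (fricative), place distance 3 (labiodental→postalveolar), same voicing; total 3. Next closest is /ʒ/ at distance 4.

ʃ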